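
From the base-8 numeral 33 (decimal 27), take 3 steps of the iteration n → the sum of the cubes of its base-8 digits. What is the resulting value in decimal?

432

27 = (3,3)_8 → 54
54 = (6,6)_8 → 432
432 = (6,6,0)_8 → 432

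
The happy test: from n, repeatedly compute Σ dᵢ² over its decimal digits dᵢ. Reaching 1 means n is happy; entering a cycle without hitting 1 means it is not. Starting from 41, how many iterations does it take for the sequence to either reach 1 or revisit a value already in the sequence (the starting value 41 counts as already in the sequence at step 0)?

14

41 → 4² + 1² = 17
17 → 1² + 7² = 50
50 → 5² + 0² = 25
25 → 2² + 5² = 29
29 → 2² + 9² = 85
85 → 8² + 5² = 89
89 → 8² + 9² = 145
145 → 1² + 4² + 5² = 42
42 → 4² + 2² = 20
20 → 2² + 0² = 4
4 → 4² = 16
16 → 1² + 6² = 37
37 → 3² + 7² = 58
58 → 5² + 8² = 89  — 89 repeats.
That took 14 steps.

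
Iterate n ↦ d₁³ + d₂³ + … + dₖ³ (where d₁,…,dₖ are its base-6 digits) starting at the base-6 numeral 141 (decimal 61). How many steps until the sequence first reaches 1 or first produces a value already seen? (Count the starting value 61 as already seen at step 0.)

9

61 = (1,4,1)_6 → 1³ + 4³ + 1³ = 66
66 = (1,5,0)_6 → 1³ + 5³ + 0³ = 126
126 = (3,3,0)_6 → 3³ + 3³ + 0³ = 54
54 = (1,3,0)_6 → 1³ + 3³ + 0³ = 28
28 = (4,4)_6 → 4³ + 4³ = 128
128 = (3,3,2)_6 → 3³ + 3³ + 2³ = 62
62 = (1,4,2)_6 → 1³ + 4³ + 2³ = 73
73 = (2,0,1)_6 → 2³ + 0³ + 1³ = 9
9 = (1,3)_6 → 1³ + 3³ = 28  — 28 repeats.
That took 9 steps.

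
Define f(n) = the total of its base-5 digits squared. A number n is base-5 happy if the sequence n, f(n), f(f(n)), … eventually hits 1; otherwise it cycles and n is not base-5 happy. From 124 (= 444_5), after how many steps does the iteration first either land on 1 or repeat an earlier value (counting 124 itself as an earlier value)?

7

124 = (4,4,4)_5 → 4² + 4² + 4² = 16 + 16 + 16 = 48
48 = (1,4,3)_5 → 1² + 4² + 3² = 1 + 16 + 9 = 26
26 = (1,0,1)_5 → 1² + 0² + 1² = 1 + 0 + 1 = 2
2 = (2)_5 → 2² = 4
4 = (4)_5 → 4² = 16
16 = (3,1)_5 → 3² + 1² = 9 + 1 = 10
10 = (2,0)_5 → 2² + 0² = 4 + 0 = 4  — 4 repeats.
That took 7 steps.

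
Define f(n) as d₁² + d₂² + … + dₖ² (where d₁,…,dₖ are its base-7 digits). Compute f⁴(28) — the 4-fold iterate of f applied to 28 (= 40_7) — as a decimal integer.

28 = (4,0)_7 → 4² + 0² = 16 + 0 = 16
16 = (2,2)_7 → 2² + 2² = 4 + 4 = 8
8 = (1,1)_7 → 1² + 1² = 1 + 1 = 2
2 = (2)_7 → 2² = 4

4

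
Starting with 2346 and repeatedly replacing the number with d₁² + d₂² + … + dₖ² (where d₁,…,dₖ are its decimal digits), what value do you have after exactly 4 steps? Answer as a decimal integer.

2346 → 2² + 3² + 4² + 6² = 65
65 → 6² + 5² = 61
61 → 6² + 1² = 37
37 → 3² + 7² = 58

58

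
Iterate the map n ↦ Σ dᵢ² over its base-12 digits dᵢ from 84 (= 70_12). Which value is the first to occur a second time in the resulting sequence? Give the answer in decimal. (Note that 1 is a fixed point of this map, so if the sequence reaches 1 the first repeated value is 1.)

26

84 = (7,0)_12 → 7² + 0² = 49
49 = (4,1)_12 → 4² + 1² = 17
17 = (1,5)_12 → 1² + 5² = 26
26 = (2,2)_12 → 2² + 2² = 8
8 = (8)_12 → 8² = 64
64 = (5,4)_12 → 5² + 4² = 41
41 = (3,5)_12 → 3² + 5² = 34
34 = (2,10)_12 → 2² + 10² = 104
104 = (8,8)_12 → 8² + 8² = 128
128 = (10,8)_12 → 10² + 8² = 164
164 = (1,1,8)_12 → 1² + 1² + 8² = 66
66 = (5,6)_12 → 5² + 6² = 61
61 = (5,1)_12 → 5² + 1² = 26  — 26 already appeared earlier.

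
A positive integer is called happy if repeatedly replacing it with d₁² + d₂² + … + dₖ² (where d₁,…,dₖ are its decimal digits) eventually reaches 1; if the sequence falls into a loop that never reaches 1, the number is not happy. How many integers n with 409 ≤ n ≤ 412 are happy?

1

409: 409 → 97 → 130 → 10 → 1  (reaches 1)
410: 410 → 17 → 50 → 25 → 29 → 85 → 89 → 145 → 42 → 20 → 4 → 16 → 37 → 58 → 89  (repeats 89)
411: 411 → 18 → 65 → 61 → 37 → 58 → 89 → 145 → 42 → 20 → 4 → 16 → 37  (repeats 37)
412: 412 → 21 → 5 → 25 → 29 → 85 → 89 → 145 → 42 → 20 → 4 → 16 → 37 → 58 → 89  (repeats 89)
happy: 409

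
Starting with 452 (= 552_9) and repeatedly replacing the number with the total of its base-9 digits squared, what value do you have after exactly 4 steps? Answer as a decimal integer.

50

452 = (5,5,2)_9 → 5² + 5² + 2² = 54
54 = (6,0)_9 → 6² + 0² = 36
36 = (4,0)_9 → 4² + 0² = 16
16 = (1,7)_9 → 1² + 7² = 50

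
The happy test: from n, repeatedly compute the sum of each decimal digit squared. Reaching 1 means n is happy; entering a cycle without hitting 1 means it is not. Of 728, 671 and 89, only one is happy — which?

671

728: 728 → 117 → 51 → 26 → 40 → 16 → 37 → 58 → 89 → 145 → 42 → 20 → 4 → 16  — repeats 16 (not happy)
671: 671 → 86 → 100 → 1  — reaches 1 (happy)
89: 89 → 145 → 42 → 20 → 4 → 16 → 37 → 58 → 89  — repeats 89 (not happy)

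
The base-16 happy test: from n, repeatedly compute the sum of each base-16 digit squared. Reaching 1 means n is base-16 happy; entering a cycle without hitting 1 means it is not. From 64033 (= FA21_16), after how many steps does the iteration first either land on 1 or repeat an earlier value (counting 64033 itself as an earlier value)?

64033 = (15,10,2,1)_16 → 15² + 10² + 2² + 1² = 330
330 = (1,4,10)_16 → 1² + 4² + 10² = 117
117 = (7,5)_16 → 7² + 5² = 74
74 = (4,10)_16 → 4² + 10² = 116
116 = (7,4)_16 → 7² + 4² = 65
65 = (4,1)_16 → 4² + 1² = 17
17 = (1,1)_16 → 1² + 1² = 2
2 = (2)_16 → 2² = 4
4 = (4)_16 → 4² = 16
16 = (1,0)_16 → 1² + 0² = 1  — reached 1.
That took 10 steps.

10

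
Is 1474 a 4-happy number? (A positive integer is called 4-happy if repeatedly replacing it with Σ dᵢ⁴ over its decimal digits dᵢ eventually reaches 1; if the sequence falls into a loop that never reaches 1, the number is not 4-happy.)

1474 → 1⁴ + 4⁴ + 7⁴ + 4⁴ = 1 + 256 + 2401 + 256 = 2914
2914 → 2⁴ + 9⁴ + 1⁴ + 4⁴ = 16 + 6561 + 1 + 256 = 6834
6834 → 6⁴ + 8⁴ + 3⁴ + 4⁴ = 1296 + 4096 + 81 + 256 = 5729
5729 → 5⁴ + 7⁴ + 2⁴ + 9⁴ = 625 + 2401 + 16 + 6561 = 9603
9603 → 9⁴ + 6⁴ + 0⁴ + 3⁴ = 6561 + 1296 + 0 + 81 = 7938
7938 → 7⁴ + 9⁴ + 3⁴ + 8⁴ = 2401 + 6561 + 81 + 4096 = 13139
13139 → 1⁴ + 3⁴ + 1⁴ + 3⁴ + 9⁴ = 1 + 81 + 1 + 81 + 6561 = 6725
6725 → 6⁴ + 7⁴ + 2⁴ + 5⁴ = 1296 + 2401 + 16 + 625 = 4338
4338 → 4⁴ + 3⁴ + 3⁴ + 8⁴ = 256 + 81 + 81 + 4096 = 4514
4514 → 4⁴ + 5⁴ + 1⁴ + 4⁴ = 256 + 625 + 1 + 256 = 1138
1138 → 1⁴ + 1⁴ + 3⁴ + 8⁴ = 1 + 1 + 81 + 4096 = 4179
4179 → 4⁴ + 1⁴ + 7⁴ + 9⁴ = 256 + 1 + 2401 + 6561 = 9219
9219 → 9⁴ + 2⁴ + 1⁴ + 9⁴ = 6561 + 16 + 1 + 6561 = 13139  — 13139 already seen; the sequence cycles without reaching 1.

not 4-happy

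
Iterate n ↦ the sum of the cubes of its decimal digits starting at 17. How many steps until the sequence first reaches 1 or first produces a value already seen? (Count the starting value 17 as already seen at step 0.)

9

17 → 1³ + 7³ = 1 + 343 = 344
344 → 3³ + 4³ + 4³ = 27 + 64 + 64 = 155
155 → 1³ + 5³ + 5³ = 1 + 125 + 125 = 251
251 → 2³ + 5³ + 1³ = 8 + 125 + 1 = 134
134 → 1³ + 3³ + 4³ = 1 + 27 + 64 = 92
92 → 9³ + 2³ = 729 + 8 = 737
737 → 7³ + 3³ + 7³ = 343 + 27 + 343 = 713
713 → 7³ + 1³ + 3³ = 343 + 1 + 27 = 371
371 → 3³ + 7³ + 1³ = 27 + 343 + 1 = 371  — 371 repeats.
That took 9 steps.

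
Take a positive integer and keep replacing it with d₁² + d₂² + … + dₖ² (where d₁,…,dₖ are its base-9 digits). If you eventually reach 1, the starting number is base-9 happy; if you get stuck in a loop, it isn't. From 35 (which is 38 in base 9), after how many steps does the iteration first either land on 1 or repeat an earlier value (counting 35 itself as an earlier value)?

35 = (3,8)_9 → 73
73 = (8,1)_9 → 65
65 = (7,2)_9 → 53
53 = (5,8)_9 → 89
89 = (1,0,8)_9 → 65  — 65 repeats.
That took 5 steps.

5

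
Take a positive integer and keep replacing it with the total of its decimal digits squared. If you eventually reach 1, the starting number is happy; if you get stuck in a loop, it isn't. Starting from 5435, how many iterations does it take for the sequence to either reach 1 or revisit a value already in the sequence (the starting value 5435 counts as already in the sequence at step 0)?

13

5435 → 5² + 4² + 3² + 5² = 25 + 16 + 9 + 25 = 75
75 → 7² + 5² = 49 + 25 = 74
74 → 7² + 4² = 49 + 16 = 65
65 → 6² + 5² = 36 + 25 = 61
61 → 6² + 1² = 36 + 1 = 37
37 → 3² + 7² = 9 + 49 = 58
58 → 5² + 8² = 25 + 64 = 89
89 → 8² + 9² = 64 + 81 = 145
145 → 1² + 4² + 5² = 1 + 16 + 25 = 42
42 → 4² + 2² = 16 + 4 = 20
20 → 2² + 0² = 4 + 0 = 4
4 → 4² = 16
16 → 1² + 6² = 1 + 36 = 37  — 37 repeats.
That took 13 steps.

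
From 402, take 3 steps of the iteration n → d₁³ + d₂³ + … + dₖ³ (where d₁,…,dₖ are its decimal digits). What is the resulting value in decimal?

402 → 72
72 → 351
351 → 153

153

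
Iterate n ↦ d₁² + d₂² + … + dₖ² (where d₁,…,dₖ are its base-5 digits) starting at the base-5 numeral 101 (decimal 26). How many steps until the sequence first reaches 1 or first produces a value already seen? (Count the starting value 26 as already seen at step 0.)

26 = (1,0,1)_5 → 1² + 0² + 1² = 1 + 0 + 1 = 2
2 = (2)_5 → 2² = 4
4 = (4)_5 → 4² = 16
16 = (3,1)_5 → 3² + 1² = 9 + 1 = 10
10 = (2,0)_5 → 2² + 0² = 4 + 0 = 4  — 4 repeats.
That took 5 steps.

5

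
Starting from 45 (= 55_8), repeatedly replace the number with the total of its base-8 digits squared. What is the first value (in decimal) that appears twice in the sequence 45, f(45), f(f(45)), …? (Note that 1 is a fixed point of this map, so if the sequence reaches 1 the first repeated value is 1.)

45 = (5,5)_8 → 5² + 5² = 50
50 = (6,2)_8 → 6² + 2² = 40
40 = (5,0)_8 → 5² + 0² = 25
25 = (3,1)_8 → 3² + 1² = 10
10 = (1,2)_8 → 1² + 2² = 5
5 = (5)_8 → 5² = 25  — 25 already appeared earlier.

25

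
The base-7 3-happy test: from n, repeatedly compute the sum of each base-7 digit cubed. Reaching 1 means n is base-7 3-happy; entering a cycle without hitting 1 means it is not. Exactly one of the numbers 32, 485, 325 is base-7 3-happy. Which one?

325

32: 32 → 128 → 80 → 92 → 218 → 92  — repeats 92 (not base-7 3-happy)
485: 485 → 233 → 197 → 65 → 17 → 35 → 125 → 251 → 341 → 557 → 137 → 197  — repeats 197 (not base-7 3-happy)
325: 325 → 307 → 433 → 343 → 1  — reaches 1 (base-7 3-happy)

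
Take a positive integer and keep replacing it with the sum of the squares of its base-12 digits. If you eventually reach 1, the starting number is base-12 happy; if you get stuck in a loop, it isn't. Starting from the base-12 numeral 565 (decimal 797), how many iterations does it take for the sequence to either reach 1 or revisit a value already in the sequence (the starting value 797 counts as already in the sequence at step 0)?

797 = (5,6,5)_12 → 5² + 6² + 5² = 86
86 = (7,2)_12 → 7² + 2² = 53
53 = (4,5)_12 → 4² + 5² = 41
41 = (3,5)_12 → 3² + 5² = 34
34 = (2,10)_12 → 2² + 10² = 104
104 = (8,8)_12 → 8² + 8² = 128
128 = (10,8)_12 → 10² + 8² = 164
164 = (1,1,8)_12 → 1² + 1² + 8² = 66
66 = (5,6)_12 → 5² + 6² = 61
61 = (5,1)_12 → 5² + 1² = 26
26 = (2,2)_12 → 2² + 2² = 8
8 = (8)_12 → 8² = 64
64 = (5,4)_12 → 5² + 4² = 41  — 41 repeats.
That took 13 steps.

13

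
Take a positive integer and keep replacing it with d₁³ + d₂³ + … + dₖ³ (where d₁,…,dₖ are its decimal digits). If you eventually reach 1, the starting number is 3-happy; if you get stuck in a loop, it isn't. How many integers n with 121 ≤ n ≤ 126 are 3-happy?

121: 121 → 10 → 1  (reaches 1)
122: 122 → 17 → 344 → 155 → 251 → 134 → 92 → 737 → 713 → 371 → 371  (repeats 371)
123: 123 → 36 → 243 → 99 → 1458 → 702 → 351 → 153 → 153  (repeats 153)
124: 124 → 73 → 370 → 370  (repeats 370)
125: 125 → 134 → 92 → 737 → 713 → 371 → 371  (repeats 371)
126: 126 → 225 → 141 → 66 → 432 → 99 → 1458 → 702 → 351 → 153 → 153  (repeats 153)
3-happy: 121

1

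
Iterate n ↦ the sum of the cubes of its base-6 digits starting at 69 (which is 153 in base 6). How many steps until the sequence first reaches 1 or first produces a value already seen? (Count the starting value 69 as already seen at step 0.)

8

69 = (1,5,3)_6 → 153
153 = (4,1,3)_6 → 92
92 = (2,3,2)_6 → 43
43 = (1,1,1)_6 → 3
3 = (3)_6 → 27
27 = (4,3)_6 → 91
91 = (2,3,1)_6 → 36
36 = (1,0,0)_6 → 1  — reached 1.
That took 8 steps.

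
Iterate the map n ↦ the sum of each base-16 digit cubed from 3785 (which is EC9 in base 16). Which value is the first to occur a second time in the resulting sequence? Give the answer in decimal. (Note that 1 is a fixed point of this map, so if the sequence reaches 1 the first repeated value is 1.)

3785 = (14,12,9)_16 → 14³ + 12³ + 9³ = 5201
5201 = (1,4,5,1)_16 → 1³ + 4³ + 5³ + 1³ = 191
191 = (11,15)_16 → 11³ + 15³ = 4706
4706 = (1,2,6,2)_16 → 1³ + 2³ + 6³ + 2³ = 233
233 = (14,9)_16 → 14³ + 9³ = 3473
3473 = (13,9,1)_16 → 13³ + 9³ + 1³ = 2927
2927 = (11,6,15)_16 → 11³ + 6³ + 15³ = 4922
4922 = (1,3,3,10)_16 → 1³ + 3³ + 3³ + 10³ = 1055
1055 = (4,1,15)_16 → 4³ + 1³ + 15³ = 3440
3440 = (13,7,0)_16 → 13³ + 7³ + 0³ = 2540
2540 = (9,14,12)_16 → 9³ + 14³ + 12³ = 5201  — 5201 already appeared earlier.

5201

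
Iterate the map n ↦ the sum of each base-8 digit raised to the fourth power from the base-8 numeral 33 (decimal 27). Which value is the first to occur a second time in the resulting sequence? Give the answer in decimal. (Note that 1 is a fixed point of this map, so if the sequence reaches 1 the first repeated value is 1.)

27 = (3,3)_8 → 3⁴ + 3⁴ = 162
162 = (2,4,2)_8 → 2⁴ + 4⁴ + 2⁴ = 288
288 = (4,4,0)_8 → 4⁴ + 4⁴ + 0⁴ = 512
512 = (1,0,0,0)_8 → 1⁴ + 0⁴ + 0⁴ + 0⁴ = 1  — reached the fixed point 1.
1 → 1, so 1 is the first repeated value.

1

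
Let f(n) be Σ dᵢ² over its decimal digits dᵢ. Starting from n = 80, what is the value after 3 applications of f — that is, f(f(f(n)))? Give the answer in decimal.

80 → 64
64 → 52
52 → 29

29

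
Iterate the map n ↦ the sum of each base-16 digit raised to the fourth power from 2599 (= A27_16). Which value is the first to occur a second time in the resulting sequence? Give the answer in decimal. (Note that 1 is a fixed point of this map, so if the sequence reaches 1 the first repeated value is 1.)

1

2599 = (10,2,7)_16 → 10⁴ + 2⁴ + 7⁴ = 10000 + 16 + 2401 = 12417
12417 = (3,0,8,1)_16 → 3⁴ + 0⁴ + 8⁴ + 1⁴ = 81 + 0 + 4096 + 1 = 4178
4178 = (1,0,5,2)_16 → 1⁴ + 0⁴ + 5⁴ + 2⁴ = 1 + 0 + 625 + 16 = 642
642 = (2,8,2)_16 → 2⁴ + 8⁴ + 2⁴ = 16 + 4096 + 16 = 4128
4128 = (1,0,2,0)_16 → 1⁴ + 0⁴ + 2⁴ + 0⁴ = 1 + 0 + 16 + 0 = 17
17 = (1,1)_16 → 1⁴ + 1⁴ = 1 + 1 = 2
2 = (2)_16 → 2⁴ = 16
16 = (1,0)_16 → 1⁴ + 0⁴ = 1 + 0 = 1  — reached the fixed point 1.
1 → 1, so 1 is the first repeated value.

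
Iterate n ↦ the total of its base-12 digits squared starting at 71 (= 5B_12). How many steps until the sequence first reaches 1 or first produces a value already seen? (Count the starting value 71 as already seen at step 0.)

4

71 = (5,11)_12 → 5² + 11² = 25 + 121 = 146
146 = (1,0,2)_12 → 1² + 0² + 2² = 1 + 0 + 4 = 5
5 = (5)_12 → 5² = 25
25 = (2,1)_12 → 2² + 1² = 4 + 1 = 5  — 5 repeats.
That took 4 steps.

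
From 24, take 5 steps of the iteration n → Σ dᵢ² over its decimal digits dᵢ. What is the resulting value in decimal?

58

24 → 2² + 4² = 20
20 → 2² + 0² = 4
4 → 4² = 16
16 → 1² + 6² = 37
37 → 3² + 7² = 58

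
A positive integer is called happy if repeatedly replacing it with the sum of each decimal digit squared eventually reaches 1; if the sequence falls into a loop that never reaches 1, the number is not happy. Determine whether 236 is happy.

236 → 2² + 3² + 6² = 4 + 9 + 36 = 49
49 → 4² + 9² = 16 + 81 = 97
97 → 9² + 7² = 81 + 49 = 130
130 → 1² + 3² + 0² = 1 + 9 + 0 = 10
10 → 1² + 0² = 1 + 0 = 1  — reached 1.

happy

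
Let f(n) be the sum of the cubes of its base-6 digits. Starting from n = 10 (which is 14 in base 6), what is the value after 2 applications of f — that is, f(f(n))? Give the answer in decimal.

10 = (1,4)_6 → 1³ + 4³ = 1 + 64 = 65
65 = (1,4,5)_6 → 1³ + 4³ + 5³ = 1 + 64 + 125 = 190

190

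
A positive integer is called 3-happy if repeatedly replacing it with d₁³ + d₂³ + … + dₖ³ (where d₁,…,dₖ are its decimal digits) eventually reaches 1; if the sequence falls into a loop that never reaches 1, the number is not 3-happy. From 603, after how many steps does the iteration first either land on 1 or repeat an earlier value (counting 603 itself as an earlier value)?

7

603 → 243
243 → 99
99 → 1458
1458 → 702
702 → 351
351 → 153
153 → 153  — 153 repeats.
That took 7 steps.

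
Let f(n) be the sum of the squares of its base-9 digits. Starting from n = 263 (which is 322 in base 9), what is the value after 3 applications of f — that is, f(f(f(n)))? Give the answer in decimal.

263 = (3,2,2)_9 → 3² + 2² + 2² = 17
17 = (1,8)_9 → 1² + 8² = 65
65 = (7,2)_9 → 7² + 2² = 53

53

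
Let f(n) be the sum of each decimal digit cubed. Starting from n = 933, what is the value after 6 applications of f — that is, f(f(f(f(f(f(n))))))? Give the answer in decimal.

99

933 → 9³ + 3³ + 3³ = 783
783 → 7³ + 8³ + 3³ = 882
882 → 8³ + 8³ + 2³ = 1032
1032 → 1³ + 0³ + 3³ + 2³ = 36
36 → 3³ + 6³ = 243
243 → 2³ + 4³ + 3³ = 99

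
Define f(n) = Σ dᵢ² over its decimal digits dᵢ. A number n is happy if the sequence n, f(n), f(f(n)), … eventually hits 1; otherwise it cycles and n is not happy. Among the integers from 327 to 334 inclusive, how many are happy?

2

327: 327 → 62 → 40 → 16 → 37 → 58 → 89 → 145 → 42 → 20 → 4 → 16  (repeats 16)
328: 328 → 77 → 98 → 145 → 42 → 20 → 4 → 16 → 37 → 58 → 89 → 145  (repeats 145)
329: 329 → 94 → 97 → 130 → 10 → 1  (reaches 1)
330: 330 → 18 → 65 → 61 → 37 → 58 → 89 → 145 → 42 → 20 → 4 → 16 → 37  (repeats 37)
331: 331 → 19 → 82 → 68 → 100 → 1  (reaches 1)
332: 332 → 22 → 8 → 64 → 52 → 29 → 85 → 89 → 145 → 42 → 20 → 4 → 16 → 37 → 58 → 89  (repeats 89)
333: 333 → 27 → 53 → 34 → 25 → 29 → 85 → 89 → 145 → 42 → 20 → 4 → 16 → 37 → 58 → 89  (repeats 89)
334: 334 → 34 → 25 → 29 → 85 → 89 → 145 → 42 → 20 → 4 → 16 → 37 → 58 → 89  (repeats 89)
happy: 329, 331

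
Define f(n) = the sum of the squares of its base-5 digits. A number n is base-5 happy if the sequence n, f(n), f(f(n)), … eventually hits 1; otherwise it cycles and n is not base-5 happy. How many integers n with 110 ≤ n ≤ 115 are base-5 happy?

1

110: 110 → 20 → 16 → 10 → 4 → 16  — not base-5 happy
111: 111 → 21 → 17 → 13 → 13  — not base-5 happy
112: 112 → 24 → 32 → 6 → 2 → 4 → 16 → 10 → 4  — not base-5 happy
113: 113 → 29 → 17 → 13 → 13  — not base-5 happy
114: 114 → 36 → 6 → 2 → 4 → 16 → 10 → 4  — not base-5 happy
115: 115 → 25 → 1  — base-5 happy
base-5 happy: 115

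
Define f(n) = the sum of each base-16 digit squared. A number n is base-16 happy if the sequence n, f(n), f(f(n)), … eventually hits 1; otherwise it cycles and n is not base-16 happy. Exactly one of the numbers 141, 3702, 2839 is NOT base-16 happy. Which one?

141: 141 → 233 → 277 → 27 → 122 → 149 → 106 → 136 → 128 → 64 → 16 → 1  — reaches 1 (base-16 happy)
3702: 3702 → 281 → 83 → 34 → 8 → 64 → 16 → 1  — reaches 1 (base-16 happy)
2839: 2839 → 171 → 221 → 338 → 30 → 197 → 169 → 181 → 146 → 85 → 50 → 13 → 169  — repeats 169 (not base-16 happy)

2839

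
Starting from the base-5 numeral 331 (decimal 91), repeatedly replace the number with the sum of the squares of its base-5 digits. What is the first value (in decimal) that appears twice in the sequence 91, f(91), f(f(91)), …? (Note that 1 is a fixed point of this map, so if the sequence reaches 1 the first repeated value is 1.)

1

91 = (3,3,1)_5 → 3² + 3² + 1² = 9 + 9 + 1 = 19
19 = (3,4)_5 → 3² + 4² = 9 + 16 = 25
25 = (1,0,0)_5 → 1² + 0² + 0² = 1 + 0 + 0 = 1  — reached the fixed point 1.
1 → 1, so 1 is the first repeated value.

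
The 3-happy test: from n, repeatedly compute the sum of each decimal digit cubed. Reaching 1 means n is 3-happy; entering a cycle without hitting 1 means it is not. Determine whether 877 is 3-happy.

3-happy

877 → 8³ + 7³ + 7³ = 1198
1198 → 1³ + 1³ + 9³ + 8³ = 1243
1243 → 1³ + 2³ + 4³ + 3³ = 100
100 → 1³ + 0³ + 0³ = 1  — reached 1.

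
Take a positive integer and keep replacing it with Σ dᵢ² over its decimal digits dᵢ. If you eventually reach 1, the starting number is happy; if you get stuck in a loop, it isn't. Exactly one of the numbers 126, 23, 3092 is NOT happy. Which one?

126: 126 → 41 → 17 → 50 → 25 → 29 → 85 → 89 → 145 → 42 → 20 → 4 → 16 → 37 → 58 → 89  — repeats 89 (not happy)
23: 23 → 13 → 10 → 1  — reaches 1 (happy)
3092: 3092 → 94 → 97 → 130 → 10 → 1  — reaches 1 (happy)

126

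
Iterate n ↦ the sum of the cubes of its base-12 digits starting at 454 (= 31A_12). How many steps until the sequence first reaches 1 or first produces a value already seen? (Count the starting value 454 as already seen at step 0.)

5

454 = (3,1,10)_12 → 3³ + 1³ + 10³ = 27 + 1 + 1000 = 1028
1028 = (7,1,8)_12 → 7³ + 1³ + 8³ = 343 + 1 + 512 = 856
856 = (5,11,4)_12 → 5³ + 11³ + 4³ = 125 + 1331 + 64 = 1520
1520 = (10,6,8)_12 → 10³ + 6³ + 8³ = 1000 + 216 + 512 = 1728
1728 = (1,0,0,0)_12 → 1³ + 0³ + 0³ + 0³ = 1 + 0 + 0 + 0 = 1  — reached 1.
That took 5 steps.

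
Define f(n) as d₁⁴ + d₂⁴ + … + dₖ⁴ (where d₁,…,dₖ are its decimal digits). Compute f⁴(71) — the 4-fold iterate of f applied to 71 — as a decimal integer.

8208

71 → 7⁴ + 1⁴ = 2402
2402 → 2⁴ + 4⁴ + 0⁴ + 2⁴ = 288
288 → 2⁴ + 8⁴ + 8⁴ = 8208
8208 → 8⁴ + 2⁴ + 0⁴ + 8⁴ = 8208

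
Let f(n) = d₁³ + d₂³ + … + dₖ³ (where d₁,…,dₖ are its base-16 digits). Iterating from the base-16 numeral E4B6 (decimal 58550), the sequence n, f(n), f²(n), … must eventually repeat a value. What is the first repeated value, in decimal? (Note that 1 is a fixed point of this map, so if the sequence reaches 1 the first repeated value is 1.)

1457

58550 = (14,4,11,6)_16 → 4355
4355 = (1,1,0,3)_16 → 29
29 = (1,13)_16 → 2198
2198 = (8,9,6)_16 → 1457
1457 = (5,11,1)_16 → 1457  — 1457 already appeared earlier.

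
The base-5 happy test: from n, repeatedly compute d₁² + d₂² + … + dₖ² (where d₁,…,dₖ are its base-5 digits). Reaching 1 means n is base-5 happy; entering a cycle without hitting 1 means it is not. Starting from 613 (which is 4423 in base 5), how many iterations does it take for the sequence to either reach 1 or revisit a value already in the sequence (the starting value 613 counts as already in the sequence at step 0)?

613 = (4,4,2,3)_5 → 4² + 4² + 2² + 3² = 16 + 16 + 4 + 9 = 45
45 = (1,4,0)_5 → 1² + 4² + 0² = 1 + 16 + 0 = 17
17 = (3,2)_5 → 3² + 2² = 9 + 4 = 13
13 = (2,3)_5 → 2² + 3² = 4 + 9 = 13  — 13 repeats.
That took 4 steps.

4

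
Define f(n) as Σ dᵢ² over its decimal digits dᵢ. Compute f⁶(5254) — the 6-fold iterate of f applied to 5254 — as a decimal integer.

1

5254 → 5² + 2² + 5² + 4² = 25 + 4 + 25 + 16 = 70
70 → 7² + 0² = 49 + 0 = 49
49 → 4² + 9² = 16 + 81 = 97
97 → 9² + 7² = 81 + 49 = 130
130 → 1² + 3² + 0² = 1 + 9 + 0 = 10
10 → 1² + 0² = 1 + 0 = 1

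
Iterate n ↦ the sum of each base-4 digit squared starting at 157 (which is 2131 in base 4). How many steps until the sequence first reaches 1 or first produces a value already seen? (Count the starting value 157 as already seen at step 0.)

6

157 = (2,1,3,1)_4 → 2² + 1² + 3² + 1² = 4 + 1 + 9 + 1 = 15
15 = (3,3)_4 → 3² + 3² = 9 + 9 = 18
18 = (1,0,2)_4 → 1² + 0² + 2² = 1 + 0 + 4 = 5
5 = (1,1)_4 → 1² + 1² = 1 + 1 = 2
2 = (2)_4 → 2² = 4
4 = (1,0)_4 → 1² + 0² = 1 + 0 = 1  — reached 1.
That took 6 steps.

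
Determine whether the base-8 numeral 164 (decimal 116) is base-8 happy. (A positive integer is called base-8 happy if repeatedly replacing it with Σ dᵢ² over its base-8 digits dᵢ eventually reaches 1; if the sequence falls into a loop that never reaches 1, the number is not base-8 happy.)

116 = (1,6,4)_8 → 53
53 = (6,5)_8 → 61
61 = (7,5)_8 → 74
74 = (1,1,2)_8 → 6
6 = (6)_8 → 36
36 = (4,4)_8 → 32
32 = (4,0)_8 → 16
16 = (2,0)_8 → 4
4 = (4)_8 → 16  — 16 already seen; the sequence cycles without reaching 1.

not base-8 happy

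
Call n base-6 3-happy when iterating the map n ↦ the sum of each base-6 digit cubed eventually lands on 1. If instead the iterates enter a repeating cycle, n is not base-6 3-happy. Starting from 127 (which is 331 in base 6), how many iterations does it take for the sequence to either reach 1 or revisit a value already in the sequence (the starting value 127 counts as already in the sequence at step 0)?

127 = (3,3,1)_6 → 55
55 = (1,3,1)_6 → 29
29 = (4,5)_6 → 189
189 = (5,1,3)_6 → 153
153 = (4,1,3)_6 → 92
92 = (2,3,2)_6 → 43
43 = (1,1,1)_6 → 3
3 = (3)_6 → 27
27 = (4,3)_6 → 91
91 = (2,3,1)_6 → 36
36 = (1,0,0)_6 → 1  — reached 1.
That took 11 steps.

11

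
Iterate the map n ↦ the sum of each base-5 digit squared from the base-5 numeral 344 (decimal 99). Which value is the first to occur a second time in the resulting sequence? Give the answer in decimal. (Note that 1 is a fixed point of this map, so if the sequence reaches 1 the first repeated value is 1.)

99 = (3,4,4)_5 → 3² + 4² + 4² = 9 + 16 + 16 = 41
41 = (1,3,1)_5 → 1² + 3² + 1² = 1 + 9 + 1 = 11
11 = (2,1)_5 → 2² + 1² = 4 + 1 = 5
5 = (1,0)_5 → 1² + 0² = 1 + 0 = 1  — reached the fixed point 1.
1 → 1, so 1 is the first repeated value.

1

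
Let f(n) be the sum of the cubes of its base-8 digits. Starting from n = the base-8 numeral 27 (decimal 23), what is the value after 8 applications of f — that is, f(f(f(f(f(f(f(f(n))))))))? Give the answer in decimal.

476

23 = (2,7)_8 → 2³ + 7³ = 351
351 = (5,3,7)_8 → 5³ + 3³ + 7³ = 495
495 = (7,5,7)_8 → 7³ + 5³ + 7³ = 811
811 = (1,4,5,3)_8 → 1³ + 4³ + 5³ + 3³ = 217
217 = (3,3,1)_8 → 3³ + 3³ + 1³ = 55
55 = (6,7)_8 → 6³ + 7³ = 559
559 = (1,0,5,7)_8 → 1³ + 0³ + 5³ + 7³ = 469
469 = (7,2,5)_8 → 7³ + 2³ + 5³ = 476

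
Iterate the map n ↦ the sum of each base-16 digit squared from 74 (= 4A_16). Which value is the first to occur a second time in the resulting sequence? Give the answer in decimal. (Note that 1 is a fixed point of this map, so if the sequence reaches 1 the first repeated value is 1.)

74 = (4,10)_16 → 4² + 10² = 16 + 100 = 116
116 = (7,4)_16 → 7² + 4² = 49 + 16 = 65
65 = (4,1)_16 → 4² + 1² = 16 + 1 = 17
17 = (1,1)_16 → 1² + 1² = 1 + 1 = 2
2 = (2)_16 → 2² = 4
4 = (4)_16 → 4² = 16
16 = (1,0)_16 → 1² + 0² = 1 + 0 = 1  — reached the fixed point 1.
1 → 1, so 1 is the first repeated value.

1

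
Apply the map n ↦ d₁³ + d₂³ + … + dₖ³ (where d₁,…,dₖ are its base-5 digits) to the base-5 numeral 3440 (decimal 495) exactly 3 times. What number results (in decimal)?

27

495 = (3,4,4,0)_5 → 3³ + 4³ + 4³ + 0³ = 27 + 64 + 64 + 0 = 155
155 = (1,1,1,0)_5 → 1³ + 1³ + 1³ + 0³ = 1 + 1 + 1 + 0 = 3
3 = (3)_5 → 3³ = 27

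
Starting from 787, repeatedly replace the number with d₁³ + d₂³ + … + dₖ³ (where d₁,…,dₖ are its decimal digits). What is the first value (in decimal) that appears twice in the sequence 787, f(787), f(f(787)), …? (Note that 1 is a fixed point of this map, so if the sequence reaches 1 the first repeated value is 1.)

1

787 → 7³ + 8³ + 7³ = 1198
1198 → 1³ + 1³ + 9³ + 8³ = 1243
1243 → 1³ + 2³ + 4³ + 3³ = 100
100 → 1³ + 0³ + 0³ = 1  — reached the fixed point 1.
1 → 1, so 1 is the first repeated value.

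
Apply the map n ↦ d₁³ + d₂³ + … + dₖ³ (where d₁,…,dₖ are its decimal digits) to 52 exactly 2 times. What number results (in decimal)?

52 → 5³ + 2³ = 125 + 8 = 133
133 → 1³ + 3³ + 3³ = 1 + 27 + 27 = 55

55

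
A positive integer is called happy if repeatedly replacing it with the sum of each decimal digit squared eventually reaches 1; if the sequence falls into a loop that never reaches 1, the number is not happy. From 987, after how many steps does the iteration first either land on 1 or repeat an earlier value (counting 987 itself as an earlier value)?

987 → 194
194 → 98
98 → 145
145 → 42
42 → 20
20 → 4
4 → 16
16 → 37
37 → 58
58 → 89
89 → 145  — 145 repeats.
That took 11 steps.

11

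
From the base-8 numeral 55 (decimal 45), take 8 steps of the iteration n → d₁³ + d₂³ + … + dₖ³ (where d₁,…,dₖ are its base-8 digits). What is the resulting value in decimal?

476

45 = (5,5)_8 → 5³ + 5³ = 250
250 = (3,7,2)_8 → 3³ + 7³ + 2³ = 378
378 = (5,7,2)_8 → 5³ + 7³ + 2³ = 476
476 = (7,3,4)_8 → 7³ + 3³ + 4³ = 434
434 = (6,6,2)_8 → 6³ + 6³ + 2³ = 440
440 = (6,7,0)_8 → 6³ + 7³ + 0³ = 559
559 = (1,0,5,7)_8 → 1³ + 0³ + 5³ + 7³ = 469
469 = (7,2,5)_8 → 7³ + 2³ + 5³ = 476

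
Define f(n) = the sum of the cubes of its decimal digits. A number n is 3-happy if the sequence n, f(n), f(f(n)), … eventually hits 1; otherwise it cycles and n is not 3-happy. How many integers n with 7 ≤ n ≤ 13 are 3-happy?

1

7: 7 → 343 → 118 → 514 → 190 → 730 → 370 → 370  — not 3-happy
8: 8 → 512 → 134 → 92 → 737 → 713 → 371 → 371  — not 3-happy
9: 9 → 729 → 1080 → 513 → 153 → 153  — not 3-happy
10: 10 → 1  — 3-happy
11: 11 → 2 → 8 → 512 → 134 → 92 → 737 → 713 → 371 → 371  — not 3-happy
12: 12 → 9 → 729 → 1080 → 513 → 153 → 153  — not 3-happy
13: 13 → 28 → 520 → 133 → 55 → 250 → 133  — not 3-happy
3-happy: 10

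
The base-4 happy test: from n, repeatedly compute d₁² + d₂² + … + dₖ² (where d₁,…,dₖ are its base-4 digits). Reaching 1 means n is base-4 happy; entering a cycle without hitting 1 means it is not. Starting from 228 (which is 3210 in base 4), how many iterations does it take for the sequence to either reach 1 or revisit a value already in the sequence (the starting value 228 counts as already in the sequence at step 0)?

6

228 = (3,2,1,0)_4 → 3² + 2² + 1² + 0² = 14
14 = (3,2)_4 → 3² + 2² = 13
13 = (3,1)_4 → 3² + 1² = 10
10 = (2,2)_4 → 2² + 2² = 8
8 = (2,0)_4 → 2² + 0² = 4
4 = (1,0)_4 → 1² + 0² = 1  — reached 1.
That took 6 steps.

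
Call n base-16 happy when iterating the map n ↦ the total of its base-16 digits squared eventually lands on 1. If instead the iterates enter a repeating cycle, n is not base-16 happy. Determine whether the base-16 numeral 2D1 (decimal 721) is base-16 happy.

not base-16 happy

721 = (2,13,1)_16 → 2² + 13² + 1² = 4 + 169 + 1 = 174
174 = (10,14)_16 → 10² + 14² = 100 + 196 = 296
296 = (1,2,8)_16 → 1² + 2² + 8² = 1 + 4 + 64 = 69
69 = (4,5)_16 → 4² + 5² = 16 + 25 = 41
41 = (2,9)_16 → 2² + 9² = 4 + 81 = 85
85 = (5,5)_16 → 5² + 5² = 25 + 25 = 50
50 = (3,2)_16 → 3² + 2² = 9 + 4 = 13
13 = (13)_16 → 13² = 169
169 = (10,9)_16 → 10² + 9² = 100 + 81 = 181
181 = (11,5)_16 → 11² + 5² = 121 + 25 = 146
146 = (9,2)_16 → 9² + 2² = 81 + 4 = 85  — 85 already seen; the sequence cycles without reaching 1.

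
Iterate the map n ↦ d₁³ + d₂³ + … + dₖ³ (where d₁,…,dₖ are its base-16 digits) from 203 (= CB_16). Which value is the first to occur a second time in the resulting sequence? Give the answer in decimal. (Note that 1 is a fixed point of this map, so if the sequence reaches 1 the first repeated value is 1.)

203 = (12,11)_16 → 12³ + 11³ = 3059
3059 = (11,15,3)_16 → 11³ + 15³ + 3³ = 4733
4733 = (1,2,7,13)_16 → 1³ + 2³ + 7³ + 13³ = 2549
2549 = (9,15,5)_16 → 9³ + 15³ + 5³ = 4229
4229 = (1,0,8,5)_16 → 1³ + 0³ + 8³ + 5³ = 638
638 = (2,7,14)_16 → 2³ + 7³ + 14³ = 3095
3095 = (12,1,7)_16 → 12³ + 1³ + 7³ = 2072
2072 = (8,1,8)_16 → 8³ + 1³ + 8³ = 1025
1025 = (4,0,1)_16 → 4³ + 0³ + 1³ = 65
65 = (4,1)_16 → 4³ + 1³ = 65  — 65 already appeared earlier.

65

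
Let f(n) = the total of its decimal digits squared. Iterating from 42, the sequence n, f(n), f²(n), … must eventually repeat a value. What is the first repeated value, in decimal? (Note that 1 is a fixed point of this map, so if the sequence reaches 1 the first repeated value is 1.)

42

42 → 4² + 2² = 20
20 → 2² + 0² = 4
4 → 4² = 16
16 → 1² + 6² = 37
37 → 3² + 7² = 58
58 → 5² + 8² = 89
89 → 8² + 9² = 145
145 → 1² + 4² + 5² = 42  — 42 already appeared earlier.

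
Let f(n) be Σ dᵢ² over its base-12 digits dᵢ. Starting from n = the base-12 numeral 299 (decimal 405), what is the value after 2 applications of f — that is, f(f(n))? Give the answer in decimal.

405 = (2,9,9)_12 → 166
166 = (1,1,10)_12 → 102

102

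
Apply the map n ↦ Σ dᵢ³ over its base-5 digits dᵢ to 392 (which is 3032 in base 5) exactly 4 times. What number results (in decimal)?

392 = (3,0,3,2)_5 → 3³ + 0³ + 3³ + 2³ = 27 + 0 + 27 + 8 = 62
62 = (2,2,2)_5 → 2³ + 2³ + 2³ = 8 + 8 + 8 = 24
24 = (4,4)_5 → 4³ + 4³ = 64 + 64 = 128
128 = (1,0,0,3)_5 → 1³ + 0³ + 0³ + 3³ = 1 + 0 + 0 + 27 = 28

28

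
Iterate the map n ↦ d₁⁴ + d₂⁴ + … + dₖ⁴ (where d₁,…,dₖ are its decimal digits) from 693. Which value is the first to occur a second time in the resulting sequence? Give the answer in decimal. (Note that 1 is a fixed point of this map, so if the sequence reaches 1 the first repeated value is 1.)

693 → 6⁴ + 9⁴ + 3⁴ = 7938
7938 → 7⁴ + 9⁴ + 3⁴ + 8⁴ = 13139
13139 → 1⁴ + 3⁴ + 1⁴ + 3⁴ + 9⁴ = 6725
6725 → 6⁴ + 7⁴ + 2⁴ + 5⁴ = 4338
4338 → 4⁴ + 3⁴ + 3⁴ + 8⁴ = 4514
4514 → 4⁴ + 5⁴ + 1⁴ + 4⁴ = 1138
1138 → 1⁴ + 1⁴ + 3⁴ + 8⁴ = 4179
4179 → 4⁴ + 1⁴ + 7⁴ + 9⁴ = 9219
9219 → 9⁴ + 2⁴ + 1⁴ + 9⁴ = 13139  — 13139 already appeared earlier.

13139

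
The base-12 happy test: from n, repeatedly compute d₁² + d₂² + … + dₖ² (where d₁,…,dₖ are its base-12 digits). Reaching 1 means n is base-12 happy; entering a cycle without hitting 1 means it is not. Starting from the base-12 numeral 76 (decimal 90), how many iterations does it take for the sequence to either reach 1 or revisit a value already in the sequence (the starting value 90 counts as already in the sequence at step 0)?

5

90 = (7,6)_12 → 85
85 = (7,1)_12 → 50
50 = (4,2)_12 → 20
20 = (1,8)_12 → 65
65 = (5,5)_12 → 50  — 50 repeats.
That took 5 steps.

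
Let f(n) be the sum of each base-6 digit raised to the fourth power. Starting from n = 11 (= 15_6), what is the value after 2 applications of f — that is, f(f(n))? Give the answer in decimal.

11 = (1,5)_6 → 626
626 = (2,5,2,2)_6 → 673

673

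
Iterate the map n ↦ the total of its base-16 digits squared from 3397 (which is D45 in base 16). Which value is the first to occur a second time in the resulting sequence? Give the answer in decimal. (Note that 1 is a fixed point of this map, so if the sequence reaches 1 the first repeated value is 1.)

3397 = (13,4,5)_16 → 13² + 4² + 5² = 210
210 = (13,2)_16 → 13² + 2² = 173
173 = (10,13)_16 → 10² + 13² = 269
269 = (1,0,13)_16 → 1² + 0² + 13² = 170
170 = (10,10)_16 → 10² + 10² = 200
200 = (12,8)_16 → 12² + 8² = 208
208 = (13,0)_16 → 13² + 0² = 169
169 = (10,9)_16 → 10² + 9² = 181
181 = (11,5)_16 → 11² + 5² = 146
146 = (9,2)_16 → 9² + 2² = 85
85 = (5,5)_16 → 5² + 5² = 50
50 = (3,2)_16 → 3² + 2² = 13
13 = (13)_16 → 13² = 169  — 169 already appeared earlier.

169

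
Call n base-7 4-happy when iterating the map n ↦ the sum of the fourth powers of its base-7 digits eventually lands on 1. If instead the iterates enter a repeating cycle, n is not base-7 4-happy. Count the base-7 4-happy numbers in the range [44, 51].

1

44: 44 → 1312 → 1412 → 1506 → 898 → 304 → 1378 → 1552 → 1218 → 1458 → 898  (repeats 898)
45: 45 → 1377 → 881 → 2689 → 1923 → 1507 → 913 → 609 → 707 → 97 → 2593 → 1459 → 963 → 1153 → 803 → 673 → 1923  (repeats 1923)
46: 46 → 1552 → 1218 → 1458 → 898 → 304 → 1378 → 1552  (repeats 1552)
47: 47 → 1921 → 963 → 1153 → 803 → 673 → 1923 → 1507 → 913 → 609 → 707 → 97 → 2593 → 1459 → 963  (repeats 963)
48: 48 → 2592 → 1394 → 338 → 2608 → 514 → 244 → 2848 → 1314 → 1956 → 2258 → 1808 → 1938 → 2258  (repeats 2258)
49: 49 → 1  (reaches 1)
50: 50 → 2 → 16 → 32 → 512 → 164 → 178 → 418 → 708 → 98 → 16  (repeats 16)
51: 51 → 17 → 97 → 2593 → 1459 → 963 → 1153 → 803 → 673 → 1923 → 1507 → 913 → 609 → 707 → 97  (repeats 97)
base-7 4-happy: 49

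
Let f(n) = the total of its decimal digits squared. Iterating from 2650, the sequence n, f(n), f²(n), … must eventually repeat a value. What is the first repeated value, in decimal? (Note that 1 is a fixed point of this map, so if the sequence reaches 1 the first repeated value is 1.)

37

2650 → 2² + 6² + 5² + 0² = 4 + 36 + 25 + 0 = 65
65 → 6² + 5² = 36 + 25 = 61
61 → 6² + 1² = 36 + 1 = 37
37 → 3² + 7² = 9 + 49 = 58
58 → 5² + 8² = 25 + 64 = 89
89 → 8² + 9² = 64 + 81 = 145
145 → 1² + 4² + 5² = 1 + 16 + 25 = 42
42 → 4² + 2² = 16 + 4 = 20
20 → 2² + 0² = 4 + 0 = 4
4 → 4² = 16
16 → 1² + 6² = 1 + 36 = 37  — 37 already appeared earlier.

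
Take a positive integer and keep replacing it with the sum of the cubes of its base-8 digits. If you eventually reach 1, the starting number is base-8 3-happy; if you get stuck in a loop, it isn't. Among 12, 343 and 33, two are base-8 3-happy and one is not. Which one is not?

12: 12 → 65 → 2 → 8 → 1  — reaches 1 (base-8 3-happy)
343: 343 → 476 → 434 → 440 → 559 → 469 → 476  — repeats 476 (not base-8 3-happy)
33: 33 → 65 → 2 → 8 → 1  — reaches 1 (base-8 3-happy)

343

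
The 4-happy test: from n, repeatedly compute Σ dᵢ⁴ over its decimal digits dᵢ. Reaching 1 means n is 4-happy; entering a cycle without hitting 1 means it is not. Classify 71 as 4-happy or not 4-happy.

not 4-happy

71 → 7⁴ + 1⁴ = 2401 + 1 = 2402
2402 → 2⁴ + 4⁴ + 0⁴ + 2⁴ = 16 + 256 + 0 + 16 = 288
288 → 2⁴ + 8⁴ + 8⁴ = 16 + 4096 + 4096 = 8208
8208 → 8⁴ + 2⁴ + 0⁴ + 8⁴ = 4096 + 16 + 0 + 4096 = 8208  — 8208 already seen; the sequence cycles without reaching 1.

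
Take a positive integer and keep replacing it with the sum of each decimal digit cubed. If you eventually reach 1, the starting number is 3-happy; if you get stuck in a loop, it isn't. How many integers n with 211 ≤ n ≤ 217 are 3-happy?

211: 211 → 10 → 1  (reaches 1)
212: 212 → 17 → 344 → 155 → 251 → 134 → 92 → 737 → 713 → 371 → 371  (repeats 371)
213: 213 → 36 → 243 → 99 → 1458 → 702 → 351 → 153 → 153  (repeats 153)
214: 214 → 73 → 370 → 370  (repeats 370)
215: 215 → 134 → 92 → 737 → 713 → 371 → 371  (repeats 371)
216: 216 → 225 → 141 → 66 → 432 → 99 → 1458 → 702 → 351 → 153 → 153  (repeats 153)
217: 217 → 352 → 160 → 217  (repeats 217)
3-happy: 211

1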